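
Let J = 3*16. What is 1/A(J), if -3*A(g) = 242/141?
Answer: -423/242 ≈ -1.7479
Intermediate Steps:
J = 48
A(g) = -242/423 (A(g) = -242/(3*141) = -1/3*242/141 = -242/423)
1/A(J) = 1/(-242/423) = -423/242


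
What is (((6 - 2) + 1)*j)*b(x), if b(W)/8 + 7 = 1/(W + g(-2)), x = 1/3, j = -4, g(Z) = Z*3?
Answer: 19520/17 ≈ 1148.2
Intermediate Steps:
g(Z) = 3*Z
x = ⅓ ≈ 0.33333
b(W) = -56 + 8/(-6 + W) (b(W) = -56 + 8/(W + 3*(-2)) = -56 + 8/(W - 6) = -56 + 8/(-6 + W))
(((6 - 2) + 1)*j)*b(x) = (((6 - 2) + 1)*(-4))*(8*(43 - 7*⅓)/(-6 + ⅓)) = ((4 + 1)*(-4))*(8*(43 - 7/3)/(-17/3)) = (5*(-4))*(8*(-3/17)*(122/3)) = -20*(-976/17) = 19520/17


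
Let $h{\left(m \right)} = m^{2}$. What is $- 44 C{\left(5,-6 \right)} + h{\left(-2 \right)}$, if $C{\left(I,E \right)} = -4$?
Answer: $180$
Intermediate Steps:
$- 44 C{\left(5,-6 \right)} + h{\left(-2 \right)} = \left(-44\right) \left(-4\right) + \left(-2\right)^{2} = 176 + 4 = 180$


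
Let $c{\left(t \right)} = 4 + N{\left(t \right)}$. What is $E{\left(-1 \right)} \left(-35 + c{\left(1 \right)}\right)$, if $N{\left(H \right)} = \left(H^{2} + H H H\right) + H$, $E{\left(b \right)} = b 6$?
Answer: $168$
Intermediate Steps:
$E{\left(b \right)} = 6 b$
$N{\left(H \right)} = H + H^{2} + H^{3}$ ($N{\left(H \right)} = \left(H^{2} + H^{2} H\right) + H = \left(H^{2} + H^{3}\right) + H = H + H^{2} + H^{3}$)
$c{\left(t \right)} = 4 + t \left(1 + t + t^{2}\right)$
$E{\left(-1 \right)} \left(-35 + c{\left(1 \right)}\right) = 6 \left(-1\right) \left(-35 + \left(4 + 1 \left(1 + 1 + 1^{2}\right)\right)\right) = - 6 \left(-35 + \left(4 + 1 \left(1 + 1 + 1\right)\right)\right) = - 6 \left(-35 + \left(4 + 1 \cdot 3\right)\right) = - 6 \left(-35 + \left(4 + 3\right)\right) = - 6 \left(-35 + 7\right) = \left(-6\right) \left(-28\right) = 168$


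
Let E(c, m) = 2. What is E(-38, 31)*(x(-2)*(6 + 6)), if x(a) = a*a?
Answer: 96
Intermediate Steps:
x(a) = a²
E(-38, 31)*(x(-2)*(6 + 6)) = 2*((-2)²*(6 + 6)) = 2*(4*12) = 2*48 = 96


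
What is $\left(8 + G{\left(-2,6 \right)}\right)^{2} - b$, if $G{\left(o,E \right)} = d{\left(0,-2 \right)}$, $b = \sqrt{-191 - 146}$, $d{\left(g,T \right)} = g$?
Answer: $64 - i \sqrt{337} \approx 64.0 - 18.358 i$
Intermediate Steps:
$b = i \sqrt{337}$ ($b = \sqrt{-337} = i \sqrt{337} \approx 18.358 i$)
$G{\left(o,E \right)} = 0$
$\left(8 + G{\left(-2,6 \right)}\right)^{2} - b = \left(8 + 0\right)^{2} - i \sqrt{337} = 8^{2} - i \sqrt{337} = 64 - i \sqrt{337}$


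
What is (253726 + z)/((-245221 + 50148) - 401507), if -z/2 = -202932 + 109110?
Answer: -44137/59658 ≈ -0.73983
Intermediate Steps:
z = 187644 (z = -2*(-202932 + 109110) = -2*(-93822) = 187644)
(253726 + z)/((-245221 + 50148) - 401507) = (253726 + 187644)/((-245221 + 50148) - 401507) = 441370/(-195073 - 401507) = 441370/(-596580) = 441370*(-1/596580) = -44137/59658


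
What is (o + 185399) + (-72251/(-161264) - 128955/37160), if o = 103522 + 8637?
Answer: 44577977613049/149814256 ≈ 2.9756e+5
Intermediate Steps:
o = 112159
(o + 185399) + (-72251/(-161264) - 128955/37160) = (112159 + 185399) + (-72251/(-161264) - 128955/37160) = 297558 + (-72251*(-1/161264) - 128955*1/37160) = 297558 + (72251/161264 - 25791/7432) = 297558 - 452773799/149814256 = 44577977613049/149814256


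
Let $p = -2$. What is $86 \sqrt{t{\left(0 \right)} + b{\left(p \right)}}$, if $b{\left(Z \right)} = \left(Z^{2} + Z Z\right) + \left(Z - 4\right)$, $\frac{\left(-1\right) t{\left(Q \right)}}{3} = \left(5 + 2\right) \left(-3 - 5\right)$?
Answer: $86 \sqrt{170} \approx 1121.3$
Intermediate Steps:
$t{\left(Q \right)} = 168$ ($t{\left(Q \right)} = - 3 \left(5 + 2\right) \left(-3 - 5\right) = - 3 \cdot 7 \left(-8\right) = \left(-3\right) \left(-56\right) = 168$)
$b{\left(Z \right)} = -4 + Z + 2 Z^{2}$ ($b{\left(Z \right)} = \left(Z^{2} + Z^{2}\right) + \left(-4 + Z\right) = 2 Z^{2} + \left(-4 + Z\right) = -4 + Z + 2 Z^{2}$)
$86 \sqrt{t{\left(0 \right)} + b{\left(p \right)}} = 86 \sqrt{168 - \left(6 - 8\right)} = 86 \sqrt{168 - -2} = 86 \sqrt{168 + 2} = 86 \sqrt{170}$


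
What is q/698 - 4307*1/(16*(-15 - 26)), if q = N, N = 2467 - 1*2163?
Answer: 1602855/228944 ≈ 7.0011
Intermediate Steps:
N = 304 (N = 2467 - 2163 = 304)
q = 304
q/698 - 4307*1/(16*(-15 - 26)) = 304/698 - 4307*1/(16*(-15 - 26)) = 304*(1/698) - 4307/(16*(-41)) = 152/349 - 4307/(-656) = 152/349 - 4307*(-1/656) = 152/349 + 4307/656 = 1602855/228944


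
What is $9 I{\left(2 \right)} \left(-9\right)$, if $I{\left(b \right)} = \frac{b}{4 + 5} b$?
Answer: $-36$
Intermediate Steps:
$I{\left(b \right)} = \frac{b^{2}}{9}$ ($I{\left(b \right)} = \frac{b}{9} b = \frac{b^{2}}{9}$)
$9 I{\left(2 \right)} \left(-9\right) = 9 \frac{2^{2}}{9} \left(-9\right) = 9 \cdot \frac{1}{9} \cdot 4 \left(-9\right) = 9 \cdot \frac{4}{9} \left(-9\right) = 4 \left(-9\right) = -36$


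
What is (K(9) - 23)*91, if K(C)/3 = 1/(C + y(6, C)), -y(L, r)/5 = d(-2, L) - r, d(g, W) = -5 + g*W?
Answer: -290654/139 ≈ -2091.0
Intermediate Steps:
d(g, W) = -5 + W*g
y(L, r) = 25 + 5*r + 10*L (y(L, r) = -5*((-5 + L*(-2)) - r) = -5*((-5 - 2*L) - r) = -5*(-5 - r - 2*L) = 25 + 5*r + 10*L)
K(C) = 3/(85 + 6*C) (K(C) = 3/(C + (25 + 5*C + 10*6)) = 3/(C + (25 + 5*C + 60)) = 3/(C + (85 + 5*C)) = 3/(85 + 6*C))
(K(9) - 23)*91 = (3/(85 + 6*9) - 23)*91 = (3/(85 + 54) - 23)*91 = (3/139 - 23)*91 = -3194/139*91 = -290654/139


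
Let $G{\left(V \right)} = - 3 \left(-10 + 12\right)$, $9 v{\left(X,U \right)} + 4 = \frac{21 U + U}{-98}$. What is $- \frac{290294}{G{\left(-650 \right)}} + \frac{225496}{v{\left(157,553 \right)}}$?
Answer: $\frac{29192705}{897} \approx 32545.0$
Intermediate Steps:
$v{\left(X,U \right)} = - \frac{4}{9} - \frac{11 U}{441}$ ($v{\left(X,U \right)} = - \frac{4}{9} + \frac{\left(21 U + U\right) \frac{1}{-98}}{9} = - \frac{4}{9} + \frac{22 U \left(- \frac{1}{98}\right)}{9} = - \frac{4}{9} + \frac{\left(- \frac{11}{49}\right) U}{9} = - \frac{4}{9} - \frac{11 U}{441}$)
$G{\left(V \right)} = -6$ ($G{\left(V \right)} = \left(-3\right) 2 = -6$)
$- \frac{290294}{G{\left(-650 \right)}} + \frac{225496}{v{\left(157,553 \right)}} = - \frac{290294}{-6} + \frac{225496}{- \frac{4}{9} - \frac{869}{63}} = \left(-290294\right) \left(- \frac{1}{6}\right) + \frac{225496}{- \frac{4}{9} - \frac{869}{63}} = \frac{145147}{3} + \frac{225496}{- \frac{299}{21}} = \frac{145147}{3} + 225496 \left(- \frac{21}{299}\right) = \frac{145147}{3} - \frac{4735416}{299} = \frac{29192705}{897}$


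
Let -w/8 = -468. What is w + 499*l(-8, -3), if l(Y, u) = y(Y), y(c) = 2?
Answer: 4742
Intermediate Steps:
w = 3744 (w = -8*(-468) = 3744)
l(Y, u) = 2
w + 499*l(-8, -3) = 3744 + 499*2 = 3744 + 998 = 4742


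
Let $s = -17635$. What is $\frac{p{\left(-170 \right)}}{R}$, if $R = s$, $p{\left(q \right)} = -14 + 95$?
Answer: $- \frac{81}{17635} \approx -0.0045931$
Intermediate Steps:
$p{\left(q \right)} = 81$
$R = -17635$
$\frac{p{\left(-170 \right)}}{R} = \frac{81}{-17635} = 81 \left(- \frac{1}{17635}\right) = - \frac{81}{17635}$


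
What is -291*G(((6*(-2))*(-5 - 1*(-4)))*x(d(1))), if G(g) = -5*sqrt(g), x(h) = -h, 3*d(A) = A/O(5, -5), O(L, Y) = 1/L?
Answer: 2910*I*sqrt(5) ≈ 6507.0*I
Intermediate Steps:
d(A) = 5*A/3 (d(A) = (A/(1/5))/3 = (A*5)/3 = (5*A)/3 = 5*A/3)
-291*G(((6*(-2))*(-5 - 1*(-4)))*x(d(1))) = -(-1455)*sqrt(((6*(-2))*(-5 - 1*(-4)))*(-5/3)) = -(-1455)*sqrt((-12*(-5 + 4))*(-1*5/3)) = -(-1455)*sqrt(-12*(-1)*(-5/3)) = -(-1455)*sqrt(12*(-5/3)) = -(-1455)*sqrt(-20) = -(-1455)*2*I*sqrt(5) = -(-2910)*I*sqrt(5) = 2910*I*sqrt(5)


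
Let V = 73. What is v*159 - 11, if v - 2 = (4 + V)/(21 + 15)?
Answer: 7765/12 ≈ 647.08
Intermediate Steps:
v = 149/36 (v = 2 + (4 + 73)/(21 + 15) = 2 + 77/36 = 149/36 ≈ 4.1389)
v*159 - 11 = (149/36)*159 - 11 = 7897/12 - 11 = 7765/12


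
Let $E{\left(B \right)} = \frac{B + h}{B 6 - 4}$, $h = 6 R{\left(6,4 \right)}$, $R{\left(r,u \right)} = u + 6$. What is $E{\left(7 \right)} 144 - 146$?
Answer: $\frac{2050}{19} \approx 107.89$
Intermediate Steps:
$R{\left(r,u \right)} = 6 + u$
$h = 60$ ($h = 6 \left(6 + 4\right) = 6 \cdot 10 = 60$)
$E{\left(B \right)} = \frac{60 + B}{-4 + 6 B}$ ($E{\left(B \right)} = \frac{B + 60}{B 6 - 4} = \frac{60 + B}{6 B - 4} = \frac{60 + B}{-4 + 6 B}$)
$E{\left(7 \right)} 144 - 146 = \frac{60 + 7}{2 \left(-2 + 3 \cdot 7\right)} 144 - 146 = \frac{1}{2} \frac{1}{-2 + 21} \cdot 67 \cdot 144 - 146 = \frac{1}{2} \cdot \frac{1}{19} \cdot 67 \cdot 144 - 146 = \frac{67}{38} \cdot 144 - 146 = \frac{4824}{19} - 146 = \frac{2050}{19}$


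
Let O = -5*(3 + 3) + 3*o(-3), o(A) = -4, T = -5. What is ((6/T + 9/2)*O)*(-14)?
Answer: 9702/5 ≈ 1940.4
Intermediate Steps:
O = -42 (O = -5*(3 + 3) + 3*(-4) = -5*6 - 12 = -30 - 12 = -42)
((6/T + 9/2)*O)*(-14) = ((6/(-5) + 9/2)*(-42))*(-14) = ((6*(-⅕) + 9*(½))*(-42))*(-14) = ((-6/5 + 9/2)*(-42))*(-14) = ((33/10)*(-42))*(-14) = -693/5*(-14) = 9702/5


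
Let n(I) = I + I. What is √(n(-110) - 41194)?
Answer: I*√41414 ≈ 203.5*I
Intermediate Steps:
n(I) = 2*I
√(n(-110) - 41194) = √(2*(-110) - 41194) = √(-220 - 41194) = √(-41414) = I*√41414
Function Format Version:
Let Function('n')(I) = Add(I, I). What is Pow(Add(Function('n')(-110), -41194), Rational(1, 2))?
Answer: Mul(I, Pow(41414, Rational(1, 2))) ≈ Mul(203.50, I)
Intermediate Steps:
Function('n')(I) = Mul(2, I)
Pow(Add(Function('n')(-110), -41194), Rational(1, 2)) = Pow(Add(Mul(2, -110), -41194), Rational(1, 2)) = Pow(Add(-220, -41194), Rational(1, 2)) = Pow(-41414, Rational(1, 2)) = Mul(I, Pow(41414, Rational(1, 2)))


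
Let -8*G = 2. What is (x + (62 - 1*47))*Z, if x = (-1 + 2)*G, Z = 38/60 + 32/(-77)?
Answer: 29677/9240 ≈ 3.2118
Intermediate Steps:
G = -¼ (G = -⅛*2 = -¼ ≈ -0.25000)
Z = 503/2310 (Z = 38*(1/60) + 32*(-1/77) = 19/30 - 32/77 = 503/2310 ≈ 0.21775)
x = -¼ (x = (-1 + 2)*(-¼) = 1*(-¼) = -¼ ≈ -0.25000)
(x + (62 - 1*47))*Z = (-¼ + (62 - 1*47))*(503/2310) = (-¼ + (62 - 47))*(503/2310) = (-¼ + 15)*(503/2310) = (59/4)*(503/2310) = 29677/9240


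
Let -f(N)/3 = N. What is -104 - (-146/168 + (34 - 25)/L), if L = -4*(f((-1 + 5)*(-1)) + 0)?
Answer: -34589/336 ≈ -102.94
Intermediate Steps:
f(N) = -3*N
L = -48 (L = -4*(-3*(-1 + 5)*(-1) + 0) = -4*(-12*(-1) + 0) = -4*(-3*(-4) + 0) = -4*(12 + 0) = -4*12 = -48)
-104 - (-146/168 + (34 - 25)/L) = -104 - (-146/168 + (34 - 25)/(-48)) = -104 - (-146*1/168 + 9*(-1/48)) = -104 - (-73/84 - 3/16) = -104 - 1*(-355/336) = -104 + 355/336 = -34589/336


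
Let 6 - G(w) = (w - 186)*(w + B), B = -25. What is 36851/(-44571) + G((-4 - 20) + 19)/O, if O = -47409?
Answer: -497314885/704355513 ≈ -0.70606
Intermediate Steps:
G(w) = 6 - (-186 + w)*(-25 + w) (G(w) = 6 - (w - 186)*(w - 25) = 6 - (-186 + w)*(-25 + w))
36851/(-44571) + G((-4 - 20) + 19)/O = 36851/(-44571) + (-4644 - ((-4 - 20) + 19)² + 211*((-4 - 20) + 19))/(-47409) = 36851*(-1/44571) + (-4644 - (-24 + 19)² + 211*(-24 + 19))*(-1/47409) = -36851/44571 + (-4644 - 1*(-5)² + 211*(-5))*(-1/47409) = -36851/44571 + (-4644 - 1*25 - 1055)*(-1/47409) = -36851/44571 + (-4644 - 25 - 1055)*(-1/47409) = -36851/44571 - 5724*(-1/47409) = -36851/44571 + 1908/15803 = -497314885/704355513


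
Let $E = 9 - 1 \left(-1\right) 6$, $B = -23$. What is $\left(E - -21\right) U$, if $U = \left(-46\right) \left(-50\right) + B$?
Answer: $81972$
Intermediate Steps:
$E = 15$ ($E = 9 - \left(-1\right) 6 = 9 - -6 = 9 + 6 = 15$)
$U = 2277$ ($U = \left(-46\right) \left(-50\right) - 23 = 2300 - 23 = 2277$)
$\left(E - -21\right) U = \left(15 - -21\right) 2277 = \left(15 + 21\right) 2277 = 36 \cdot 2277 = 81972$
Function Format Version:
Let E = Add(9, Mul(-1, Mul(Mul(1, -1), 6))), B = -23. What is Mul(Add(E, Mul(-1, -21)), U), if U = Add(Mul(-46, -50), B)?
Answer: 81972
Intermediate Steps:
E = 15 (E = Add(9, Mul(-1, Mul(-1, 6))) = Add(9, Mul(-1, -6)) = Add(9, 6) = 15)
U = 2277 (U = Add(Mul(-46, -50), -23) = Add(2300, -23) = 2277)
Mul(Add(E, Mul(-1, -21)), U) = Mul(Add(15, Mul(-1, -21)), 2277) = Mul(Add(15, 21), 2277) = Mul(36, 2277) = 81972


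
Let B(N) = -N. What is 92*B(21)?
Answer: -1932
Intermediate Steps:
92*B(21) = 92*(-1*21) = 92*(-21) = -1932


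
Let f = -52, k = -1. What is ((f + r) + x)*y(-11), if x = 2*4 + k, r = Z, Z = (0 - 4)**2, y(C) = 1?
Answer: -29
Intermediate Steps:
Z = 16 (Z = (-4)**2 = 16)
r = 16
x = 7 (x = 2*4 - 1 = 8 - 1 = 7)
((f + r) + x)*y(-11) = ((-52 + 16) + 7)*1 = (-36 + 7)*1 = -29*1 = -29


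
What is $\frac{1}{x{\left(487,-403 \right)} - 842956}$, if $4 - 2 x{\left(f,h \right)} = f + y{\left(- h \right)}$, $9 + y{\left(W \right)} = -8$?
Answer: $- \frac{1}{843189} \approx -1.186 \cdot 10^{-6}$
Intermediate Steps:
$y{\left(W \right)} = -17$ ($y{\left(W \right)} = -9 - 8 = -17$)
$x{\left(f,h \right)} = \frac{21}{2} - \frac{f}{2}$ ($x{\left(f,h \right)} = 2 - \frac{f - 17}{2} = 2 - \frac{-17 + f}{2} = 2 - \left(- \frac{17}{2} + \frac{f}{2}\right) = \frac{21}{2} - \frac{f}{2}$)
$\frac{1}{x{\left(487,-403 \right)} - 842956} = \frac{1}{\left(\frac{21}{2} - \frac{487}{2}\right) - 842956} = \frac{1}{-233 - 842956} = \frac{1}{-843189} = - \frac{1}{843189}$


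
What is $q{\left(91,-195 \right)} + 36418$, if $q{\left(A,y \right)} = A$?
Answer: $36509$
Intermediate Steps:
$q{\left(91,-195 \right)} + 36418 = 91 + 36418 = 36509$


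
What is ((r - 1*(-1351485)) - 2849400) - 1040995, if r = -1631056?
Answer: -4169966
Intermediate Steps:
((r - 1*(-1351485)) - 2849400) - 1040995 = ((-1631056 - 1*(-1351485)) - 2849400) - 1040995 = ((-1631056 + 1351485) - 2849400) - 1040995 = (-279571 - 2849400) - 1040995 = -3128971 - 1040995 = -4169966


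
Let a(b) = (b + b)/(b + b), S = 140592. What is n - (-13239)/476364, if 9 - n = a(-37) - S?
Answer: 22325597213/158788 ≈ 1.4060e+5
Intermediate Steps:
a(b) = 1 (a(b) = (2*b)/((2*b)) = (2*b)*(1/(2*b)) = 1)
n = 140600 (n = 9 - (1 - 1*140592) = 9 - (1 - 140592) = 9 - 1*(-140591) = 9 + 140591 = 140600)
n - (-13239)/476364 = 140600 - (-13239)/476364 = 140600 - 1*(-4413/158788) = 140600 + 4413/158788 = 22325597213/158788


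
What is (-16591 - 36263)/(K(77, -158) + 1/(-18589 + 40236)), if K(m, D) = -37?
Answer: 572065269/400469 ≈ 1428.5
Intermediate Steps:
(-16591 - 36263)/(K(77, -158) + 1/(-18589 + 40236)) = (-16591 - 36263)/(-37 + 1/(-18589 + 40236)) = -52854/(-37 + 1/21647) = -52854/(-800938/21647) = -52854*(-21647/800938) = 572065269/400469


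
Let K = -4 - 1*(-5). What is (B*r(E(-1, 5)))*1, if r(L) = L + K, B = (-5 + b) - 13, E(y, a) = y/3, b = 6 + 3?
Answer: -6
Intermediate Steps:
K = 1 (K = -4 + 5 = 1)
b = 9
E(y, a) = y/3 (E(y, a) = y*(⅓) = y/3)
B = -9 (B = (-5 + 9) - 13 = 4 - 13 = -9)
r(L) = 1 + L (r(L) = L + 1 = 1 + L)
(B*r(E(-1, 5)))*1 = -9*(1 + (⅓)*(-1))*1 = -9*(1 - ⅓)*1 = -9*⅔*1 = -6*1 = -6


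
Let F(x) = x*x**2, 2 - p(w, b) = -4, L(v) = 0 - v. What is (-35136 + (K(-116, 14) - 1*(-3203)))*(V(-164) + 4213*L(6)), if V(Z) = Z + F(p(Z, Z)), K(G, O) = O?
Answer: 805188694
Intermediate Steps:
L(v) = -v
p(w, b) = 6 (p(w, b) = 2 - 1*(-4) = 2 + 4 = 6)
F(x) = x**3
V(Z) = 216 + Z (V(Z) = Z + 6**3 = Z + 216 = 216 + Z)
(-35136 + (K(-116, 14) - 1*(-3203)))*(V(-164) + 4213*L(6)) = (-35136 + (14 - 1*(-3203)))*((216 - 164) + 4213*(-1*6)) = (-35136 + (14 + 3203))*(52 + 4213*(-6)) = (-35136 + 3217)*(52 - 25278) = -31919*(-25226) = 805188694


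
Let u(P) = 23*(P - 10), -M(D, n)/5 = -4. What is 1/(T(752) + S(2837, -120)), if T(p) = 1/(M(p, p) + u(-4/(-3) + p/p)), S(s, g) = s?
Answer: 469/1330550 ≈ 0.00035249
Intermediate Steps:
M(D, n) = 20 (M(D, n) = -5*(-4) = 20)
u(P) = -230 + 23*P (u(P) = 23*(-10 + P) = -230 + 23*P)
T(p) = -3/469 (T(p) = 1/(20 + (-230 + 23*(-4/(-3) + p/p))) = 1/(20 + (-230 + 23*(-4*(-1/3) + 1))) = 1/(20 + (-230 + 23*(4/3 + 1))) = 1/(20 + (-230 + 23*(7/3))) = 1/(20 + (-230 + 161/3)) = 1/(20 - 529/3) = 1/(-469/3) = -3/469)
1/(T(752) + S(2837, -120)) = 1/(-3/469 + 2837) = 1/(1330550/469) = 469/1330550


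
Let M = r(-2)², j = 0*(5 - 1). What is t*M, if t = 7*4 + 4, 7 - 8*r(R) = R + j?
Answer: 81/2 ≈ 40.500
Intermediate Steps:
j = 0 (j = 0*4 = 0)
r(R) = 7/8 - R/8 (r(R) = 7/8 - (R + 0)/8 = 7/8 - R/8)
t = 32 (t = 28 + 4 = 32)
M = 81/64 (M = (7/8 - ⅛*(-2))² = (7/8 + ¼)² = (9/8)² = 81/64 ≈ 1.2656)
t*M = 32*(81/64) = 81/2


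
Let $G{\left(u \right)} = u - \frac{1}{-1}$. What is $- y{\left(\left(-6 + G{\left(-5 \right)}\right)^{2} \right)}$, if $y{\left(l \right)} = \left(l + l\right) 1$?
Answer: $-200$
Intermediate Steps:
$G{\left(u \right)} = 1 + u$ ($G{\left(u \right)} = u - -1 = u + 1 = 1 + u$)
$y{\left(l \right)} = 2 l$ ($y{\left(l \right)} = 2 l 1 = 2 l$)
$- y{\left(\left(-6 + G{\left(-5 \right)}\right)^{2} \right)} = - 2 \left(-6 + \left(1 - 5\right)\right)^{2} = - 2 \left(-6 - 4\right)^{2} = - 2 \left(-10\right)^{2} = - 2 \cdot 100 = \left(-1\right) 200 = -200$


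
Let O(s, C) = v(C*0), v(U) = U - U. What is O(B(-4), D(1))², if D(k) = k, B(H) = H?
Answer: 0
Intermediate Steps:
v(U) = 0
O(s, C) = 0
O(B(-4), D(1))² = 0² = 0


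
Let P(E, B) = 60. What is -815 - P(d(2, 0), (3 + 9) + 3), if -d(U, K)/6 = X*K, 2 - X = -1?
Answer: -875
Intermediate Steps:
X = 3 (X = 2 - 1*(-1) = 2 + 1 = 3)
d(U, K) = -18*K
-815 - P(d(2, 0), (3 + 9) + 3) = -815 - 1*60 = -815 - 60 = -875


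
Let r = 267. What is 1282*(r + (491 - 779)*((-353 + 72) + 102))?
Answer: 66431958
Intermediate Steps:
1282*(r + (491 - 779)*((-353 + 72) + 102)) = 1282*(267 + (491 - 779)*((-353 + 72) + 102)) = 1282*(267 - 288*(-281 + 102)) = 1282*(267 - 288*(-179)) = 1282*(267 + 51552) = 1282*51819 = 66431958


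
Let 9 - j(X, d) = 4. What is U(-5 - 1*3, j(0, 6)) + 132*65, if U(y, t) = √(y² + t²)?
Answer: 8580 + √89 ≈ 8589.4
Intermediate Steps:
j(X, d) = 5 (j(X, d) = 9 - 1*4 = 9 - 4 = 5)
U(y, t) = √(t² + y²)
U(-5 - 1*3, j(0, 6)) + 132*65 = √(5² + (-5 - 1*3)²) + 132*65 = √(25 + (-5 - 3)²) + 8580 = √(25 + (-8)²) + 8580 = √(25 + 64) + 8580 = √89 + 8580 = 8580 + √89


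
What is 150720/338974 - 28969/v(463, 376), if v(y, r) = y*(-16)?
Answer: 5468135783/1255559696 ≈ 4.3551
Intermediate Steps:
v(y, r) = -16*y
150720/338974 - 28969/v(463, 376) = 150720/338974 - 28969/((-16*463)) = 150720*(1/338974) - 28969/(-7408) = 75360/169487 - 28969*(-1/7408) = 75360/169487 + 28969/7408 = 5468135783/1255559696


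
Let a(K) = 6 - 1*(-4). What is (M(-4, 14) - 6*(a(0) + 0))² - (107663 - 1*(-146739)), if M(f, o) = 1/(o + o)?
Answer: -196632127/784 ≈ -2.5081e+5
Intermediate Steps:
a(K) = 10 (a(K) = 6 + 4 = 10)
M(f, o) = 1/(2*o)
(M(-4, 14) - 6*(a(0) + 0))² - (107663 - 1*(-146739)) = ((½)/14 - 6*(10 + 0))² - (107663 - 1*(-146739)) = ((½)*(1/14) - 6*10)² - (107663 + 146739) = (1/28 - 60)² - 1*254402 = (-1679/28)² - 254402 = 2819041/784 - 254402 = -196632127/784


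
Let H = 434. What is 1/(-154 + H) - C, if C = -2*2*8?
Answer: 8961/280 ≈ 32.004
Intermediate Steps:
C = -32 (C = -4*8 = -32)
1/(-154 + H) - C = 1/(-154 + 434) - 1*(-32) = 1/280 + 32 = 8961/280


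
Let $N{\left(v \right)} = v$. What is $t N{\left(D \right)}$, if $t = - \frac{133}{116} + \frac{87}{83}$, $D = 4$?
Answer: $- \frac{947}{2407} \approx -0.39344$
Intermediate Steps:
$t = - \frac{947}{9628}$ ($t = \left(-133\right) \frac{1}{116} + 87 \cdot \frac{1}{83} = - \frac{133}{116} + \frac{87}{83} = - \frac{947}{9628} \approx -0.098359$)
$t N{\left(D \right)} = \left(- \frac{947}{9628}\right) 4 = - \frac{947}{2407}$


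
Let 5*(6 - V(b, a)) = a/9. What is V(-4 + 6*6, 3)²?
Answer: 7921/225 ≈ 35.204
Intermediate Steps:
V(b, a) = 6 - a/45 (V(b, a) = 6 - a/(5*9) = 6 - a/45)
V(-4 + 6*6, 3)² = (6 - 1/45*3)² = (6 - 1/15)² = (89/15)² = 7921/225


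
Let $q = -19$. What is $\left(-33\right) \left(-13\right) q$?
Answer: $-8151$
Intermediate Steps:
$\left(-33\right) \left(-13\right) q = \left(-33\right) \left(-13\right) \left(-19\right) = 429 \left(-19\right) = -8151$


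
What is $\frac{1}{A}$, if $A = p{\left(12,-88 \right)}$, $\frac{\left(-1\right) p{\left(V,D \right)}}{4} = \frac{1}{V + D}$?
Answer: $19$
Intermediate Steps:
$p{\left(V,D \right)} = - \frac{4}{D + V}$ ($p{\left(V,D \right)} = - \frac{4}{V + D} = - \frac{4}{D + V}$)
$A = \frac{1}{19}$ ($A = - \frac{4}{-88 + 12} = - \frac{4}{-76} = \left(-4\right) \left(- \frac{1}{76}\right) = \frac{1}{19} \approx 0.052632$)
$\frac{1}{A} = \frac{1}{\frac{1}{19}} = 19$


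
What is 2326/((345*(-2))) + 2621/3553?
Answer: -3227894/1225785 ≈ -2.6333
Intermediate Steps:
2326/((345*(-2))) + 2621/3553 = 2326/(-690) + 2621*(1/3553) = 2326*(-1/690) + 2621/3553 = -1163/345 + 2621/3553 = -3227894/1225785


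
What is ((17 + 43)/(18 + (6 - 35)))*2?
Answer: -120/11 ≈ -10.909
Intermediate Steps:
((17 + 43)/(18 + (6 - 35)))*2 = (60/(18 - 29))*2 = (60/(-11))*2 = (60*(-1/11))*2 = -60/11*2 = -120/11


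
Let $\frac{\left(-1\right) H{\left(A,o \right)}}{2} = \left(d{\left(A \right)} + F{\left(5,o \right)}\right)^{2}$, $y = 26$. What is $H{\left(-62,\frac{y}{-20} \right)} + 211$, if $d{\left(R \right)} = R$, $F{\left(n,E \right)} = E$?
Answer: $- \frac{390139}{50} \approx -7802.8$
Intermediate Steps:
$H{\left(A,o \right)} = - 2 \left(A + o\right)^{2}$
$H{\left(-62,\frac{y}{-20} \right)} + 211 = - 2 \left(-62 + \frac{26}{-20}\right)^{2} + 211 = - 2 \left(-62 + 26 \left(- \frac{1}{20}\right)\right)^{2} + 211 = - 2 \left(-62 - \frac{13}{10}\right)^{2} + 211 = - 2 \left(- \frac{633}{10}\right)^{2} + 211 = \left(-2\right) \frac{400689}{100} + 211 = - \frac{400689}{50} + 211 = - \frac{390139}{50}$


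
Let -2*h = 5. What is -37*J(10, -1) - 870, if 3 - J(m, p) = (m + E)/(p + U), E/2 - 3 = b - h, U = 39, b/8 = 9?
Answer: -31173/38 ≈ -820.34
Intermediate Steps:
h = -5/2 (h = -½*5 = -5/2 ≈ -2.5000)
b = 72 (b = 8*9 = 72)
E = 155 (E = 6 + 2*(72 - 1*(-5/2)) = 6 + 2*(72 + 5/2) = 6 + 2*(149/2) = 6 + 149 = 155)
J(m, p) = 3 - (155 + m)/(39 + p) (J(m, p) = 3 - (m + 155)/(p + 39) = 3 - (155 + m)/(39 + p))
-37*J(10, -1) - 870 = -37*(-38 - 1*10 + 3*(-1))/(39 - 1) - 870 = -37*(-38 - 10 - 3)/38 - 870 = -37*(-51)/38 - 870 = -37*(-51/38) - 870 = 1887/38 - 870 = -31173/38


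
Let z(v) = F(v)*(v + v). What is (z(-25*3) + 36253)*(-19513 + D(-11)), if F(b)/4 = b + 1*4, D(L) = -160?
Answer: -1551275069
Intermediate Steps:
F(b) = 16 + 4*b (F(b) = 4*(b + 1*4) = 4*(b + 4) = 4*(4 + b) = 16 + 4*b)
z(v) = 2*v*(16 + 4*v) (z(v) = (16 + 4*v)*(v + v) = (16 + 4*v)*(2*v) = 2*v*(16 + 4*v))
(z(-25*3) + 36253)*(-19513 + D(-11)) = (8*(-25*3)*(4 - 25*3) + 36253)*(-19513 - 160) = (8*(-75)*(4 - 75) + 36253)*(-19673) = (8*(-75)*(-71) + 36253)*(-19673) = (42600 + 36253)*(-19673) = 78853*(-19673) = -1551275069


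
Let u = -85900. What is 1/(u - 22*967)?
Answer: -1/107174 ≈ -9.3306e-6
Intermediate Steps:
1/(u - 22*967) = 1/(-85900 - 22*967) = 1/(-85900 - 21274) = 1/(-107174) = -1/107174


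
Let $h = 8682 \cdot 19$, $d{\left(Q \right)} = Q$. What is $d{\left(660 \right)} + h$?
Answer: $165618$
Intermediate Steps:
$h = 164958$
$d{\left(660 \right)} + h = 660 + 164958 = 165618$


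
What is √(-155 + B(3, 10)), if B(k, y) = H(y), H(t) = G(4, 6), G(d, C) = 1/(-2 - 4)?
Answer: 7*I*√114/6 ≈ 12.457*I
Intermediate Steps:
G(d, C) = -⅙ (G(d, C) = 1/(-6) = -⅙)
H(t) = -⅙
B(k, y) = -⅙
√(-155 + B(3, 10)) = √(-155 - ⅙) = √(-931/6) = 7*I*√114/6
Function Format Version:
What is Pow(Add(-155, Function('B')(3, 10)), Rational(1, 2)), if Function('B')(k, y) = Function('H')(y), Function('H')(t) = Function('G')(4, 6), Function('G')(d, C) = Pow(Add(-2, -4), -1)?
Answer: Mul(Rational(7, 6), I, Pow(114, Rational(1, 2))) ≈ Mul(12.457, I)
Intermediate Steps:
Function('G')(d, C) = Rational(-1, 6) (Function('G')(d, C) = Pow(-6, -1) = Rational(-1, 6))
Function('H')(t) = Rational(-1, 6)
Function('B')(k, y) = Rational(-1, 6)
Pow(Add(-155, Function('B')(3, 10)), Rational(1, 2)) = Pow(Add(-155, Rational(-1, 6)), Rational(1, 2)) = Pow(Rational(-931, 6), Rational(1, 2)) = Mul(Rational(7, 6), I, Pow(114, Rational(1, 2)))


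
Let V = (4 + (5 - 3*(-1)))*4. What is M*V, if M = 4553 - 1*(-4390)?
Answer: 429264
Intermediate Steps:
V = 48 (V = (4 + (5 + 3))*4 = (4 + 8)*4 = 12*4 = 48)
M = 8943 (M = 4553 + 4390 = 8943)
M*V = 8943*48 = 429264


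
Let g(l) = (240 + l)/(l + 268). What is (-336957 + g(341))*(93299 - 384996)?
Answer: 8551148893672/87 ≈ 9.8289e+10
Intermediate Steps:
g(l) = (240 + l)/(268 + l)
(-336957 + g(341))*(93299 - 384996) = (-336957 + (240 + 341)/(268 + 341))*(93299 - 384996) = (-336957 + 581/609)*(-291697) = (-336957 + (1/609)*581)*(-291697) = (-336957 + 83/87)*(-291697) = -29315176/87*(-291697) = 8551148893672/87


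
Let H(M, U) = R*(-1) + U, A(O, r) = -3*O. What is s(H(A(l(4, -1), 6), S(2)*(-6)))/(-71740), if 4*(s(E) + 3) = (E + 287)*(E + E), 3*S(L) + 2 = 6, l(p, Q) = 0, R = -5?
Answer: 429/71740 ≈ 0.0059799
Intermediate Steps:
S(L) = 4/3 (S(L) = -2/3 + (1/3)*6 = -2/3 + 2 = 4/3)
H(M, U) = 5 + U (H(M, U) = -5*(-1) + U = 5 + U)
s(E) = -3 + E*(287 + E)/2 (s(E) = -3 + ((E + 287)*(E + E))/4 = -3 + ((287 + E)*(2*E))/4 = -3 + (2*E*(287 + E))/4 = -3 + E*(287 + E)/2)
s(H(A(l(4, -1), 6), S(2)*(-6)))/(-71740) = (-3 + (5 + (4/3)*(-6))**2/2 + 287*(5 + (4/3)*(-6))/2)/(-71740) = (-3 + (5 - 8)**2/2 + 287*(5 - 8)/2)*(-1/71740) = (-3 + (1/2)*(-3)**2 + (287/2)*(-3))*(-1/71740) = (-3 + (1/2)*9 - 861/2)*(-1/71740) = (-3 + 9/2 - 861/2)*(-1/71740) = -429*(-1/71740) = 429/71740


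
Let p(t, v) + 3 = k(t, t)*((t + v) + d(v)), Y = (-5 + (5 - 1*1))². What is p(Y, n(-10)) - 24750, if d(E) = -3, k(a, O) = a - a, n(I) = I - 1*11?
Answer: -24753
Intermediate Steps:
n(I) = -11 + I (n(I) = I - 11 = -11 + I)
k(a, O) = 0
Y = 1 (Y = (-5 + (5 - 1))² = (-5 + 4)² = (-1)² = 1)
p(t, v) = -3 (p(t, v) = -3 + 0*((t + v) - 3) = -3 + 0*(-3 + t + v) = -3 + 0 = -3)
p(Y, n(-10)) - 24750 = -3 - 24750 = -24753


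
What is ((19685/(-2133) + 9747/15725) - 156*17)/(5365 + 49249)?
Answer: -44620307687/915915692475 ≈ -0.048717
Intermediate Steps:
((19685/(-2133) + 9747/15725) - 156*17)/(5365 + 49249) = ((19685*(-1/2133) + 9747*(1/15725)) - 2652)/54614 = ((-19685/2133 + 9747/15725) - 2652)*(1/54614) = (-288756274/33541425 - 2652)*(1/54614) = -89240615374/33541425*1/54614 = -44620307687/915915692475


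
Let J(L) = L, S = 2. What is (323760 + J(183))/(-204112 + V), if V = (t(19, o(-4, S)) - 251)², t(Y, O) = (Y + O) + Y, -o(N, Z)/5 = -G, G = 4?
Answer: -107981/55621 ≈ -1.9414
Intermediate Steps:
o(N, Z) = 20 (o(N, Z) = -(-5)*4 = -5*(-4) = 20)
t(Y, O) = O + 2*Y (t(Y, O) = (O + Y) + Y = O + 2*Y)
V = 37249 (V = ((20 + 2*19) - 251)² = ((20 + 38) - 251)² = (58 - 251)² = (-193)² = 37249)
(323760 + J(183))/(-204112 + V) = (323760 + 183)/(-204112 + 37249) = 323943/(-166863) = 323943*(-1/166863) = -107981/55621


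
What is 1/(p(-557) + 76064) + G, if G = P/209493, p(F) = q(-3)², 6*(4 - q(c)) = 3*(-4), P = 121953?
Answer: 3093610931/5314139100 ≈ 0.58215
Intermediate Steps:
q(c) = 6 (q(c) = 4 - (-4)/2 = 4 - ⅙*(-12) = 4 + 2 = 6)
p(F) = 36 (p(F) = 6² = 36)
G = 40651/69831 (G = 121953/209493 = 121953*(1/209493) = 40651/69831 ≈ 0.58213)
1/(p(-557) + 76064) + G = 1/(36 + 76064) + 40651/69831 = 1/76100 + 40651/69831 = 3093610931/5314139100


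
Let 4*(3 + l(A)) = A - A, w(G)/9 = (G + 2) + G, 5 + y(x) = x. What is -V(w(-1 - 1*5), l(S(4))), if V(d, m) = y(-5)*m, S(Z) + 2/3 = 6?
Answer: -30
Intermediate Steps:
y(x) = -5 + x
w(G) = 18 + 18*G (w(G) = 9*((G + 2) + G) = 9*((2 + G) + G) = 9*(2 + 2*G) = 18 + 18*G)
S(Z) = 16/3 (S(Z) = -2/3 + 6 = 16/3)
l(A) = -3 (l(A) = -3 + (A - A)/4 = -3 + (1/4)*0 = -3 + 0 = -3)
V(d, m) = -10*m (V(d, m) = (-5 - 5)*m = -10*m)
-V(w(-1 - 1*5), l(S(4))) = -(-10)*(-3) = -1*30 = -30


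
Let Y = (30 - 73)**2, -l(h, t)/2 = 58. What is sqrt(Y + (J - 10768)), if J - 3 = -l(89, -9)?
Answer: 20*I*sqrt(22) ≈ 93.808*I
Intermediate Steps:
l(h, t) = -116 (l(h, t) = -2*58 = -116)
Y = 1849 (Y = (-43)**2 = 1849)
J = 119 (J = 3 - 1*(-116) = 3 + 116 = 119)
sqrt(Y + (J - 10768)) = sqrt(1849 + (119 - 10768)) = sqrt(1849 - 10649) = sqrt(-8800) = 20*I*sqrt(22)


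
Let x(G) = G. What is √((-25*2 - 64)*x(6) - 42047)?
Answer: I*√42731 ≈ 206.71*I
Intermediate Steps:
√((-25*2 - 64)*x(6) - 42047) = √((-25*2 - 64)*6 - 42047) = √((-5*10 - 64)*6 - 42047) = √((-50 - 64)*6 - 42047) = √(-114*6 - 42047) = √(-684 - 42047) = √(-42731) = I*√42731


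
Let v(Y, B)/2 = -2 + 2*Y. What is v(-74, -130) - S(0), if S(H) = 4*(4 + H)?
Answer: -316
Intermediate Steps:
S(H) = 16 + 4*H
v(Y, B) = -4 + 4*Y (v(Y, B) = 2*(-2 + 2*Y) = -4 + 4*Y)
v(-74, -130) - S(0) = (-4 + 4*(-74)) - (16 + 4*0) = (-4 - 296) - (16 + 0) = -300 - 1*16 = -300 - 16 = -316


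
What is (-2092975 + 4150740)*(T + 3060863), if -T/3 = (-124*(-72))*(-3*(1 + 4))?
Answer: 7125264417595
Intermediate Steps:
T = 401760 (T = -3*(-124*(-72))*(-3*(1 + 4)) = -26784*(-3*5) = -26784*(-15) = -3*(-133920) = 401760)
(-2092975 + 4150740)*(T + 3060863) = (-2092975 + 4150740)*(401760 + 3060863) = 2057765*3462623 = 7125264417595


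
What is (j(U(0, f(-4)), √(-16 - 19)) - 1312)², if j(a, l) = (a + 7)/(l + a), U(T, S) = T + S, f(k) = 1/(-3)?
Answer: 72*(-3753119*I + 72816*√35)/(-157*I + 3*√35) ≈ 1.7215e+6 + 2947.7*I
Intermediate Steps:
f(k) = -⅓
U(T, S) = S + T
j(a, l) = (7 + a)/(a + l)
(j(U(0, f(-4)), √(-16 - 19)) - 1312)² = ((7 + (-⅓ + 0))/((-⅓ + 0) + √(-16 - 19)) - 1312)² = ((7 - ⅓)/(-⅓ + √(-35)) - 1312)² = ((20/3)/(-⅓ + I*√35) - 1312)² = (20/(3*(-⅓ + I*√35)) - 1312)² = (-1312 + 20/(3*(-⅓ + I*√35)))²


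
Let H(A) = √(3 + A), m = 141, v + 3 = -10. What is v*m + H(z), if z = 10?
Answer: -1833 + √13 ≈ -1829.4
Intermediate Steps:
v = -13 (v = -3 - 10 = -13)
v*m + H(z) = -13*141 + √(3 + 10) = -1833 + √13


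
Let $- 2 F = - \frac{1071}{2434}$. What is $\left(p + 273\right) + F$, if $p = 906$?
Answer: $\frac{5740443}{4868} \approx 1179.2$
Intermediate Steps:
$F = \frac{1071}{4868}$ ($F = - \frac{\left(-1071\right) \frac{1}{2434}}{2} = \left(- \frac{1}{2}\right) \left(- \frac{1071}{2434}\right) = \frac{1071}{4868} \approx 0.22001$)
$\left(p + 273\right) + F = \left(906 + 273\right) + \frac{1071}{4868} = 1179 + \frac{1071}{4868} = \frac{5740443}{4868}$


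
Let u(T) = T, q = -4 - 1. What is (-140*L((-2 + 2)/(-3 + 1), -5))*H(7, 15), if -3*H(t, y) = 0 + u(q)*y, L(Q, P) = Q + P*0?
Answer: 0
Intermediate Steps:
L(Q, P) = Q (L(Q, P) = Q + 0 = Q)
q = -5
H(t, y) = 5*y/3 (H(t, y) = -(0 - 5*y)/3 = -(-5)*y/3 = 5*y/3)
(-140*L((-2 + 2)/(-3 + 1), -5))*H(7, 15) = (-140*(-2 + 2)/(-3 + 1))*((5/3)*15) = -0/(-2)*25 = -0*(-1)/2*25 = -140*0*25 = 0*25 = 0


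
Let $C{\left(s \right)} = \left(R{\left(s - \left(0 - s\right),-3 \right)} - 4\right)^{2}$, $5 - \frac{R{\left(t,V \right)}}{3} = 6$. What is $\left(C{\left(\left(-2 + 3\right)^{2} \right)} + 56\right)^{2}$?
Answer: $11025$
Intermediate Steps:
$R{\left(t,V \right)} = -3$ ($R{\left(t,V \right)} = 15 - 18 = -3$)
$C{\left(s \right)} = 49$ ($C{\left(s \right)} = \left(-3 - 4\right)^{2} = \left(-7\right)^{2} = 49$)
$\left(C{\left(\left(-2 + 3\right)^{2} \right)} + 56\right)^{2} = \left(49 + 56\right)^{2} = 105^{2} = 11025$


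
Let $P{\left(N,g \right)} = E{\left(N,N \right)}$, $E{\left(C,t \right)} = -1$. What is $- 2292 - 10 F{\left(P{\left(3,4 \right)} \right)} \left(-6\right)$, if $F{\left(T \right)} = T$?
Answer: $137520$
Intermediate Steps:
$P{\left(N,g \right)} = -1$
$- 2292 - 10 F{\left(P{\left(3,4 \right)} \right)} \left(-6\right) = - 2292 \left(-10\right) \left(-1\right) \left(-6\right) = - 2292 \cdot 10 \left(-6\right) = \left(-2292\right) \left(-60\right) = 137520$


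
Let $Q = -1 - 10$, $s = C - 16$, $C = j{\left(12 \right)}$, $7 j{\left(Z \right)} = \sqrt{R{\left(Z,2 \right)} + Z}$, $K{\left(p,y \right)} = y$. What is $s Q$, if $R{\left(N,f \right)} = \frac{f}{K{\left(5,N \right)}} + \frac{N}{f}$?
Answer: $176 - \frac{11 \sqrt{654}}{42} \approx 169.3$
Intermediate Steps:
$R{\left(N,f \right)} = \frac{N}{f} + \frac{f}{N}$ ($R{\left(N,f \right)} = \frac{f}{N} + \frac{N}{f} = \frac{N}{f} + \frac{f}{N}$)
$j{\left(Z \right)} = \frac{\sqrt{\frac{2}{Z} + \frac{3 Z}{2}}}{7}$ ($j{\left(Z \right)} = \frac{\sqrt{\left(\frac{Z}{2} + \frac{2}{Z}\right) + Z}}{7} = \frac{\sqrt{\frac{2}{Z} + \frac{3 Z}{2}}}{7}$)
$C = \frac{\sqrt{654}}{42}$ ($C = \frac{\sqrt{6 \cdot 12 + \frac{8}{12}}}{14} = \frac{\sqrt{72 + 8 \cdot \frac{1}{12}}}{14} = \frac{\sqrt{72 + \frac{2}{3}}}{14} = \frac{\sqrt{\frac{218}{3}}}{14} = \frac{\frac{1}{3} \sqrt{654}}{14} = \frac{\sqrt{654}}{42} \approx 0.60889$)
$s = -16 + \frac{\sqrt{654}}{42}$ ($s = \frac{\sqrt{654}}{42} - 16 = -16 + \frac{\sqrt{654}}{42} \approx -15.391$)
$Q = -11$ ($Q = -1 - 10 = -11$)
$s Q = \left(-16 + \frac{\sqrt{654}}{42}\right) \left(-11\right) = 176 - \frac{11 \sqrt{654}}{42}$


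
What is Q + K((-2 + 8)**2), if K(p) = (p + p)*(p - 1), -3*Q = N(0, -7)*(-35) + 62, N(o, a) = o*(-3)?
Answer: 7498/3 ≈ 2499.3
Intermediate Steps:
N(o, a) = -3*o
Q = -62/3 (Q = -(-3*0*(-35) + 62)/3 = -(0*(-35) + 62)/3 = -(0 + 62)/3 = -1/3*62 = -62/3 ≈ -20.667)
K(p) = 2*p*(-1 + p) (K(p) = (2*p)*(-1 + p) = 2*p*(-1 + p))
Q + K((-2 + 8)**2) = -62/3 + 2*(-2 + 8)**2*(-1 + (-2 + 8)**2) = -62/3 + 2*6**2*(-1 + 6**2) = -62/3 + 2*36*(-1 + 36) = -62/3 + 2*36*35 = -62/3 + 2520 = 7498/3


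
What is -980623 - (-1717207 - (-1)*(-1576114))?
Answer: 2312698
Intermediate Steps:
-980623 - (-1717207 - (-1)*(-1576114)) = -980623 - (-1717207 - 1*1576114) = -980623 - (-1717207 - 1576114) = -980623 - 1*(-3293321) = -980623 + 3293321 = 2312698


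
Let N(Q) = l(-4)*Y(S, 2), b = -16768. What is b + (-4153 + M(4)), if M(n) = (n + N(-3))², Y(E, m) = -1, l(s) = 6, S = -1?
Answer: -20917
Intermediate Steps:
N(Q) = -6 (N(Q) = 6*(-1) = -6)
M(n) = (-6 + n)² (M(n) = (n - 6)² = (-6 + n)²)
b + (-4153 + M(4)) = -16768 + (-4153 + (-6 + 4)²) = -16768 + (-4153 + (-2)²) = -16768 + (-4153 + 4) = -16768 - 4149 = -20917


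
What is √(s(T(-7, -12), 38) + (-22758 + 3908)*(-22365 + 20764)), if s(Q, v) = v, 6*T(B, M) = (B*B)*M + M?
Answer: 2*√7544722 ≈ 5493.5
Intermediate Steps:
T(B, M) = M/6 + M*B²/6 (T(B, M) = ((B*B)*M + M)/6 = (B²*M + M)/6 = (M*B² + M)/6 = (M + M*B²)/6 = M/6 + M*B²/6)
√(s(T(-7, -12), 38) + (-22758 + 3908)*(-22365 + 20764)) = √(38 + (-22758 + 3908)*(-22365 + 20764)) = √(38 - 18850*(-1601)) = √(38 + 30178850) = √30178888 = 2*√7544722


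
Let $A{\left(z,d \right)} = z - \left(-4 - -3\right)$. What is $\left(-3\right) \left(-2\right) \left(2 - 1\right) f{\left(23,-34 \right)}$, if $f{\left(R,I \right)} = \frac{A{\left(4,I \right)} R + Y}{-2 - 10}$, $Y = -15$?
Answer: $-50$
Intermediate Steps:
$A{\left(z,d \right)} = 1 + z$ ($A{\left(z,d \right)} = z - \left(-4 + 3\right) = z - -1 = z + 1 = 1 + z$)
$f{\left(R,I \right)} = \frac{5}{4} - \frac{5 R}{12}$ ($f{\left(R,I \right)} = \frac{\left(1 + 4\right) R - 15}{-2 - 10} = \frac{5 R - 15}{-12} = \left(-15 + 5 R\right) \left(- \frac{1}{12}\right) = \frac{5}{4} - \frac{5 R}{12}$)
$\left(-3\right) \left(-2\right) \left(2 - 1\right) f{\left(23,-34 \right)} = \left(-3\right) \left(-2\right) \left(2 - 1\right) \left(\frac{5}{4} - \frac{115}{12}\right) = 6 \cdot 1 \left(\frac{5}{4} - \frac{115}{12}\right) = 6 \left(- \frac{25}{3}\right) = -50$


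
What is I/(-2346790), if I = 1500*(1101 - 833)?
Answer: -40200/234679 ≈ -0.17130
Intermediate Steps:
I = 402000 (I = 1500*268 = 402000)
I/(-2346790) = 402000/(-2346790) = 402000*(-1/2346790) = -40200/234679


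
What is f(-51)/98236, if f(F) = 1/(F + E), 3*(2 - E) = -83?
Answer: -3/6287104 ≈ -4.7717e-7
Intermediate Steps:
E = 89/3 (E = 2 - ⅓*(-83) = 2 + 83/3 = 89/3 ≈ 29.667)
f(F) = 1/(89/3 + F) (f(F) = 1/(F + 89/3) = 1/(89/3 + F))
f(-51)/98236 = (3/(89 + 3*(-51)))/98236 = (3/(89 - 153))*(1/98236) = (3/(-64))*(1/98236) = (3*(-1/64))*(1/98236) = -3/64*1/98236 = -3/6287104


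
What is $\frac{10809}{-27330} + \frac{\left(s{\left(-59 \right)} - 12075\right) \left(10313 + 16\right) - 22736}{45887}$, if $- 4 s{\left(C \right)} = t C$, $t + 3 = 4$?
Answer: $- \frac{2270416183037}{836061140} \approx -2715.6$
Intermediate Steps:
$t = 1$ ($t = -3 + 4 = 1$)
$s{\left(C \right)} = - \frac{C}{4}$ ($s{\left(C \right)} = - \frac{1 C}{4} = - \frac{C}{4}$)
$\frac{10809}{-27330} + \frac{\left(s{\left(-59 \right)} - 12075\right) \left(10313 + 16\right) - 22736}{45887} = \frac{10809}{-27330} + \frac{\left(\left(- \frac{1}{4}\right) \left(-59\right) - 12075\right) \left(10313 + 16\right) - 22736}{45887} = 10809 \left(- \frac{1}{27330}\right) + \left(\left(\frac{59}{4} - 12075\right) 10329 - 22736\right) \frac{1}{45887} = - \frac{3603}{9110} + \left(\left(- \frac{48241}{4}\right) 10329 - 22736\right) \frac{1}{45887} = - \frac{3603}{9110} + \left(- \frac{498281289}{4} - 22736\right) \frac{1}{45887} = - \frac{3603}{9110} - \frac{498372233}{183548} = - \frac{2270416183037}{836061140}$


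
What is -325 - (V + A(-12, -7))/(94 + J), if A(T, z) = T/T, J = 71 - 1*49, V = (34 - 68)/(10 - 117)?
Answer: -4034041/12412 ≈ -325.01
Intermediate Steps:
V = 34/107 (V = -34/(-107) = -34*(-1/107) = 34/107 ≈ 0.31776)
J = 22 (J = 71 - 49 = 22)
A(T, z) = 1
-325 - (V + A(-12, -7))/(94 + J) = -325 - (34/107 + 1)/(94 + 22) = -325 - 141/(107*116) = -325 - 1*141/12412 = -325 - 141/12412 = -4034041/12412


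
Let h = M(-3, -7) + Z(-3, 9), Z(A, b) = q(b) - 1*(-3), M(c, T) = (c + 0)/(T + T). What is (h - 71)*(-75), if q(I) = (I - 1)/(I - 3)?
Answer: 69775/14 ≈ 4983.9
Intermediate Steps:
M(c, T) = c/(2*T) (M(c, T) = c/((2*T)) = c*(1/(2*T)) = c/(2*T))
q(I) = (-1 + I)/(-3 + I)
Z(A, b) = 3 + (-1 + b)/(-3 + b) (Z(A, b) = (-1 + b)/(-3 + b) - 1*(-3) = (-1 + b)/(-3 + b) + 3 = 3 + (-1 + b)/(-3 + b))
h = 191/42 (h = (1/2)*(-3)/(-7) + 2*(-5 + 2*9)/(-3 + 9) = (1/2)*(-3)*(-1/7) + 2*(-5 + 18)/6 = 3/14 + 2*(1/6)*13 = 3/14 + 13/3 = 191/42 ≈ 4.5476)
(h - 71)*(-75) = (191/42 - 71)*(-75) = -2791/42*(-75) = 69775/14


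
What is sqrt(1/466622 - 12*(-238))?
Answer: sqrt(621854276031326)/466622 ≈ 53.442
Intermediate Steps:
sqrt(1/466622 - 12*(-238)) = sqrt(1/466622 + 2856) = sqrt(1332672433/466622) = sqrt(621854276031326)/466622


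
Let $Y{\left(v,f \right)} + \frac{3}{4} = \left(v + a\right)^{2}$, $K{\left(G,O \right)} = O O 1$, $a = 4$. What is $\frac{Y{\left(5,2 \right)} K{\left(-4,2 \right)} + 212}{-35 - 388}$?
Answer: $- \frac{533}{423} \approx -1.26$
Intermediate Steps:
$K{\left(G,O \right)} = O^{2}$ ($K{\left(G,O \right)} = O^{2} \cdot 1 = O^{2}$)
$Y{\left(v,f \right)} = - \frac{3}{4} + \left(4 + v\right)^{2}$ ($Y{\left(v,f \right)} = - \frac{3}{4} + \left(v + 4\right)^{2} = - \frac{3}{4} + \left(4 + v\right)^{2}$)
$\frac{Y{\left(5,2 \right)} K{\left(-4,2 \right)} + 212}{-35 - 388} = \frac{\left(- \frac{3}{4} + \left(4 + 5\right)^{2}\right) 2^{2} + 212}{-35 - 388} = \frac{\left(- \frac{3}{4} + 9^{2}\right) 4 + 212}{-423} = \left(\left(- \frac{3}{4} + 81\right) 4 + 212\right) \left(- \frac{1}{423}\right) = \left(\frac{321}{4} \cdot 4 + 212\right) \left(- \frac{1}{423}\right) = \left(321 + 212\right) \left(- \frac{1}{423}\right) = 533 \left(- \frac{1}{423}\right) = - \frac{533}{423}$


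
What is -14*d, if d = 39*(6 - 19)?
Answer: 7098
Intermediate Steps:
d = -507 (d = 39*(-13) = -507)
-14*d = -14*(-507) = 7098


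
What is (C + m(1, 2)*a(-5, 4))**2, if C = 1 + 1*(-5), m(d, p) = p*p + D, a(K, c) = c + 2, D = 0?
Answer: 400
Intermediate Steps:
a(K, c) = 2 + c
m(d, p) = p**2 (m(d, p) = p*p + 0 = p**2 + 0 = p**2)
C = -4 (C = 1 - 5 = -4)
(C + m(1, 2)*a(-5, 4))**2 = (-4 + 2**2*(2 + 4))**2 = (-4 + 4*6)**2 = (-4 + 24)**2 = 20**2 = 400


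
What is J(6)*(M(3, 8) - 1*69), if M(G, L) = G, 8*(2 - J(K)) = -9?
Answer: -825/4 ≈ -206.25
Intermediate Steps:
J(K) = 25/8 (J(K) = 2 - ⅛*(-9) = 2 + 9/8 = 25/8)
J(6)*(M(3, 8) - 1*69) = 25*(3 - 1*69)/8 = 25*(3 - 69)/8 = (25/8)*(-66) = -825/4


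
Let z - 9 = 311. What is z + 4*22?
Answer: 408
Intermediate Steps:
z = 320 (z = 9 + 311 = 320)
z + 4*22 = 320 + 4*22 = 320 + 88 = 408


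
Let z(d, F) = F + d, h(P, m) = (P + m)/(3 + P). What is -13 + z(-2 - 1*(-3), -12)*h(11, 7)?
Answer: -190/7 ≈ -27.143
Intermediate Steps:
h(P, m) = (P + m)/(3 + P)
-13 + z(-2 - 1*(-3), -12)*h(11, 7) = -13 + (-12 + (-2 - 1*(-3)))*((11 + 7)/(3 + 11)) = -13 + (-12 + (-2 + 3))*(18/14) = -13 + (-12 + 1)*((1/14)*18) = -13 - 11*9/7 = -13 - 99/7 = -190/7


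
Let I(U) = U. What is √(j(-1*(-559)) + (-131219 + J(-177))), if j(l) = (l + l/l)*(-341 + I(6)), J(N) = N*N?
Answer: 37*I*√210 ≈ 536.18*I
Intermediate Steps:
J(N) = N²
j(l) = -335 - 335*l (j(l) = (l + l/l)*(-341 + 6) = (l + 1)*(-335) = (1 + l)*(-335) = -335 - 335*l)
√(j(-1*(-559)) + (-131219 + J(-177))) = √((-335 - (-335)*(-559)) + (-131219 + (-177)²)) = √((-335 - 335*559) + (-131219 + 31329)) = √((-335 - 187265) - 99890) = √(-187600 - 99890) = √(-287490) = 37*I*√210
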